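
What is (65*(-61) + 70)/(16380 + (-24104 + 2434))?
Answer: 779/1058 ≈ 0.73629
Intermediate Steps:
(65*(-61) + 70)/(16380 + (-24104 + 2434)) = (-3965 + 70)/(16380 - 21670) = -3895/(-5290) = -3895*(-1/5290) = 779/1058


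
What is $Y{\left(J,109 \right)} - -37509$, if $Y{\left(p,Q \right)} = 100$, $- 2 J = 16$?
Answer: $37609$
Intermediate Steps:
$J = -8$ ($J = \left(- \frac{1}{2}\right) 16 = -8$)
$Y{\left(J,109 \right)} - -37509 = 100 - -37509 = 100 + 37509 = 37609$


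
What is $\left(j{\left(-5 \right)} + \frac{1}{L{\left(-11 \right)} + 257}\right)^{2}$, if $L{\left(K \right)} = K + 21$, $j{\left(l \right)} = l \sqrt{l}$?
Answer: $\frac{\left(1 - 1335 i \sqrt{5}\right)^{2}}{71289} \approx -125.0 - 0.083748 i$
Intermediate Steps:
$j{\left(l \right)} = l^{\frac{3}{2}}$
$L{\left(K \right)} = 21 + K$
$\left(j{\left(-5 \right)} + \frac{1}{L{\left(-11 \right)} + 257}\right)^{2} = \left(\left(-5\right)^{\frac{3}{2}} + \frac{1}{\left(21 - 11\right) + 257}\right)^{2} = \left(- 5 i \sqrt{5} + \frac{1}{10 + 257}\right)^{2} = \left(- 5 i \sqrt{5} + \frac{1}{267}\right)^{2} = \left(\frac{1}{267} - 5 i \sqrt{5}\right)^{2}$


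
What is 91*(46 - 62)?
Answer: -1456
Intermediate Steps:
91*(46 - 62) = 91*(-16) = -1456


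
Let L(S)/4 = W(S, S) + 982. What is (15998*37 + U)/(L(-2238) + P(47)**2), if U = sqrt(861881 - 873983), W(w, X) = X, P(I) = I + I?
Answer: 295963/1906 + I*sqrt(12102)/3812 ≈ 155.28 + 0.028859*I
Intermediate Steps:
P(I) = 2*I
L(S) = 3928 + 4*S (L(S) = 4*(S + 982) = 4*(982 + S) = 3928 + 4*S)
U = I*sqrt(12102) (U = sqrt(-12102) = I*sqrt(12102) ≈ 110.01*I)
(15998*37 + U)/(L(-2238) + P(47)**2) = (15998*37 + I*sqrt(12102))/((3928 + 4*(-2238)) + (2*47)**2) = (591926 + I*sqrt(12102))/((3928 - 8952) + 94**2) = (591926 + I*sqrt(12102))/(-5024 + 8836) = (591926 + I*sqrt(12102))/3812 = (591926 + I*sqrt(12102))*(1/3812) = 295963/1906 + I*sqrt(12102)/3812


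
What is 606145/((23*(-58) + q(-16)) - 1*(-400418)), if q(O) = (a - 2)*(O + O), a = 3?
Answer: 606145/399052 ≈ 1.5190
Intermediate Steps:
q(O) = 2*O (q(O) = (3 - 2)*(O + O) = 1*(2*O) = 2*O)
606145/((23*(-58) + q(-16)) - 1*(-400418)) = 606145/((23*(-58) + 2*(-16)) - 1*(-400418)) = 606145/((-1334 - 32) + 400418) = 606145/(-1366 + 400418) = 606145/399052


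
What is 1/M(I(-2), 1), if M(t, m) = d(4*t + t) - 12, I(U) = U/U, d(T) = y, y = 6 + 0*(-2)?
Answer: -⅙ ≈ -0.16667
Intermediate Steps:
y = 6 (y = 6 + 0 = 6)
d(T) = 6
I(U) = 1
M(t, m) = -6 (M(t, m) = 6 - 12 = -6)
1/M(I(-2), 1) = 1/(-6) = -⅙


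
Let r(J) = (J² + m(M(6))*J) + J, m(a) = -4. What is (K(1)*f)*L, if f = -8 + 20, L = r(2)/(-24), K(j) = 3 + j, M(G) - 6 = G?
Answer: 4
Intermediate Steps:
M(G) = 6 + G
r(J) = J² - 3*J (r(J) = (J² - 4*J) + J = J² - 3*J)
L = 1/12 (L = (2*(-3 + 2))/(-24) = (2*(-1))*(-1/24) = -2*(-1/24) = 1/12 ≈ 0.083333)
f = 12
(K(1)*f)*L = ((3 + 1)*12)*(1/12) = (4*12)*(1/12) = 48*(1/12) = 4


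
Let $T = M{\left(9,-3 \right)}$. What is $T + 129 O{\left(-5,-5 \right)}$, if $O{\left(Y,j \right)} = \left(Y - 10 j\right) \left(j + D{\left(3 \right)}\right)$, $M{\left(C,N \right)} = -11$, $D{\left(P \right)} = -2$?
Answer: $-40646$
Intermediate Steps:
$O{\left(Y,j \right)} = \left(-2 + j\right) \left(Y - 10 j\right)$ ($O{\left(Y,j \right)} = \left(Y - 10 j\right) \left(j - 2\right) = \left(Y - 10 j\right) \left(-2 + j\right) = \left(-2 + j\right) \left(Y - 10 j\right)$)
$T = -11$
$T + 129 O{\left(-5,-5 \right)} = -11 + 129 \left(- 10 \left(-5\right)^{2} - -10 + 20 \left(-5\right) - -25\right) = -11 + 129 \left(\left(-10\right) 25 + 10 - 100 + 25\right) = -11 + 129 \left(-250 + 10 - 100 + 25\right) = -11 + 129 \left(-315\right) = -11 - 40635 = -40646$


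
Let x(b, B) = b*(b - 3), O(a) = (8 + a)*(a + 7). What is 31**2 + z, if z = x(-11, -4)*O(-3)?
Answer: 4041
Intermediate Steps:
O(a) = (7 + a)*(8 + a) (O(a) = (8 + a)*(7 + a) = (7 + a)*(8 + a))
x(b, B) = b*(-3 + b)
z = 3080 (z = (-11*(-3 - 11))*(56 + (-3)**2 + 15*(-3)) = (-11*(-14))*(56 + 9 - 45) = 154*20 = 3080)
31**2 + z = 31**2 + 3080 = 961 + 3080 = 4041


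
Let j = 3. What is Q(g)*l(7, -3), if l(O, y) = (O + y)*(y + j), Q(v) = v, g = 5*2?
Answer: 0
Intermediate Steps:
g = 10
l(O, y) = (3 + y)*(O + y) (l(O, y) = (O + y)*(y + 3) = (O + y)*(3 + y) = (3 + y)*(O + y))
Q(g)*l(7, -3) = 10*((-3)² + 3*7 + 3*(-3) + 7*(-3)) = 10*(9 + 21 - 9 - 21) = 10*0 = 0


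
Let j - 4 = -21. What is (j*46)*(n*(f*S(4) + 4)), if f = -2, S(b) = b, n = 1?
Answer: 3128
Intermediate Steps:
j = -17 (j = 4 - 21 = -17)
(j*46)*(n*(f*S(4) + 4)) = (-17*46)*(1*(-2*4 + 4)) = -782*(-8 + 4) = -782*(-4) = 3128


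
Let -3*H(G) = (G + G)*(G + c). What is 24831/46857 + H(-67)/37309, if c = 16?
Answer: 273226511/582729271 ≈ 0.46887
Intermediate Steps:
H(G) = -2*G*(16 + G)/3 (H(G) = -(G + G)*(G + 16)/3 = -2*G*(16 + G)/3)
24831/46857 + H(-67)/37309 = 24831/46857 - ⅔*(-67)*(16 - 67)/37309 = 24831*(1/46857) - ⅔*(-67)*(-51)*(1/37309) = 8277/15619 - 2278*1/37309 = 8277/15619 - 2278/37309 = 273226511/582729271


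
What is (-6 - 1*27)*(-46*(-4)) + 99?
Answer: -5973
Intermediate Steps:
(-6 - 1*27)*(-46*(-4)) + 99 = (-6 - 27)*184 + 99 = -33*184 + 99 = -6072 + 99 = -5973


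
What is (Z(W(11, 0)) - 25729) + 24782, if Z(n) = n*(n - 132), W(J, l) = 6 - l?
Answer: -1703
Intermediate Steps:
Z(n) = n*(-132 + n)
(Z(W(11, 0)) - 25729) + 24782 = ((6 - 1*0)*(-132 + (6 - 1*0)) - 25729) + 24782 = ((6 + 0)*(-132 + (6 + 0)) - 25729) + 24782 = (6*(-132 + 6) - 25729) + 24782 = (6*(-126) - 25729) + 24782 = (-756 - 25729) + 24782 = -26485 + 24782 = -1703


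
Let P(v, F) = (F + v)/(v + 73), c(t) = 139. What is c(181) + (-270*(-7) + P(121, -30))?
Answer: 393717/194 ≈ 2029.5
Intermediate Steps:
P(v, F) = (F + v)/(73 + v)
c(181) + (-270*(-7) + P(121, -30)) = 139 + (-270*(-7) + (-30 + 121)/(73 + 121)) = 139 + (1890 + 91/194) = 139 + 366751/194 = 393717/194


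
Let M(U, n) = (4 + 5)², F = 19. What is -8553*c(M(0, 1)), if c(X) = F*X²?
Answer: -1066208427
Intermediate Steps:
M(U, n) = 81 (M(U, n) = 9² = 81)
c(X) = 19*X²
-8553*c(M(0, 1)) = -162507*81² = -162507*6561 = -8553*124659 = -1066208427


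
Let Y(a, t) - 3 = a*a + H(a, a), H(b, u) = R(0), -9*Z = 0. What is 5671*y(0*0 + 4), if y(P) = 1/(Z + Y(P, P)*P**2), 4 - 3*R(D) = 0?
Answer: 17013/976 ≈ 17.431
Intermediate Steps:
Z = 0 (Z = -1/9*0 = 0)
R(D) = 4/3 (R(D) = 4/3 - 1/3*0 = 4/3 + 0 = 4/3)
H(b, u) = 4/3
Y(a, t) = 13/3 + a**2 (Y(a, t) = 3 + (a*a + 4/3) = 3 + (a**2 + 4/3) = 3 + (4/3 + a**2) = 13/3 + a**2)
y(P) = 1/(P**2*(13/3 + P**2)) (y(P) = 1/(0 + (13/3 + P**2)*P**2) = 1/(0 + P**2*(13/3 + P**2)) = 1/(P**2*(13/3 + P**2)))
5671*y(0*0 + 4) = 5671*(3/((0*0 + 4)**2*(13 + 3*(0*0 + 4)**2))) = 5671*(3/((0 + 4)**2*(13 + 3*(0 + 4)**2))) = 5671*(3/(4**2*(13 + 3*4**2))) = 5671*(3*(1/16)/(13 + 3*16)) = 5671*(3*(1/16)/(13 + 48)) = 5671*(3*(1/16)/61) = 5671*(3*(1/16)*(1/61)) = 5671*(3/976) = 17013/976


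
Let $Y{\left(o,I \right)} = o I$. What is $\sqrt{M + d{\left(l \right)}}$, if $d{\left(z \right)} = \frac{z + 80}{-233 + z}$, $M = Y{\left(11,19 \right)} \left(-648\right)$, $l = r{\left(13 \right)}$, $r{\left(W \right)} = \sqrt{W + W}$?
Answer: $\frac{\sqrt{-31555736 + 135431 \sqrt{26}}}{\sqrt{233 - \sqrt{26}}} \approx 368.01 i$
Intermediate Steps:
$Y{\left(o,I \right)} = I o$
$r{\left(W \right)} = \sqrt{2} \sqrt{W}$ ($r{\left(W \right)} = \sqrt{2 W} = \sqrt{2} \sqrt{W}$)
$l = \sqrt{26}$ ($l = \sqrt{2} \sqrt{13} = \sqrt{26} \approx 5.099$)
$M = -135432$ ($M = 19 \cdot 11 \left(-648\right) = 209 \left(-648\right) = -135432$)
$d{\left(z \right)} = \frac{80 + z}{-233 + z}$
$\sqrt{M + d{\left(l \right)}} = \sqrt{-135432 + \frac{80 + \sqrt{26}}{-233 + \sqrt{26}}}$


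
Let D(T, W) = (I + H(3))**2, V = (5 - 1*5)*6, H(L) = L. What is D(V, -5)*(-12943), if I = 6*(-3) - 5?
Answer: -5177200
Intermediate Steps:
I = -23 (I = -18 - 5 = -23)
V = 0 (V = (5 - 5)*6 = 0*6 = 0)
D(T, W) = 400 (D(T, W) = (-23 + 3)**2 = (-20)**2 = 400)
D(V, -5)*(-12943) = 400*(-12943) = -5177200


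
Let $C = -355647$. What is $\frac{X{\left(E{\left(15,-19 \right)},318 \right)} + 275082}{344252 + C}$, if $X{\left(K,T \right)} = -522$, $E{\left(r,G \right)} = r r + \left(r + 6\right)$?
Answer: $- \frac{54912}{2279} \approx -24.095$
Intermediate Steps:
$E{\left(r,G \right)} = 6 + r + r^{2}$ ($E{\left(r,G \right)} = r^{2} + \left(6 + r\right) = 6 + r + r^{2}$)
$\frac{X{\left(E{\left(15,-19 \right)},318 \right)} + 275082}{344252 + C} = \frac{-522 + 275082}{344252 - 355647} = \frac{274560}{-11395} = 274560 \left(- \frac{1}{11395}\right) = - \frac{54912}{2279}$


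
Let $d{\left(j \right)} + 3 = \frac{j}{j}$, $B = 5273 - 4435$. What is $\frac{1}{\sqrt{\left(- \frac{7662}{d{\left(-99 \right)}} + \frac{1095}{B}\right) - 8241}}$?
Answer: $- \frac{i \sqrt{3095978430}}{3694485} \approx - 0.015061 i$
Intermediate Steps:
$B = 838$
$d{\left(j \right)} = -2$ ($d{\left(j \right)} = -3 + \frac{j}{j} = -3 + 1 = -2$)
$\frac{1}{\sqrt{\left(- \frac{7662}{d{\left(-99 \right)}} + \frac{1095}{B}\right) - 8241}} = \frac{1}{\sqrt{\left(- \frac{7662}{-2} + \frac{1095}{838}\right) - 8241}} = \frac{1}{\sqrt{\left(\left(-7662\right) \left(- \frac{1}{2}\right) + 1095 \cdot \frac{1}{838}\right) - 8241}} = \frac{1}{\sqrt{\left(3831 + \frac{1095}{838}\right) - 8241}} = \frac{1}{\sqrt{\frac{3211473}{838} - 8241}} = \frac{1}{\sqrt{- \frac{3694485}{838}}} = \frac{1}{\frac{1}{838} i \sqrt{3095978430}} = - \frac{i \sqrt{3095978430}}{3694485}$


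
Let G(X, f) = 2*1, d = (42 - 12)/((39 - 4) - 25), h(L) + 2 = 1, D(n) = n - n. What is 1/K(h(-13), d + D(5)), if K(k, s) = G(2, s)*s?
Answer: 1/6 ≈ 0.16667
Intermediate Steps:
D(n) = 0
h(L) = -1 (h(L) = -2 + 1 = -1)
d = 3 (d = 30/(35 - 25) = 30/10 = 30*(1/10) = 3)
G(X, f) = 2
K(k, s) = 2*s
1/K(h(-13), d + D(5)) = 1/(2*(3 + 0)) = 1/(2*3) = 1/6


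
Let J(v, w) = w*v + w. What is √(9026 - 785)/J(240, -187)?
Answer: -√8241/45067 ≈ -0.0020143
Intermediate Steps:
J(v, w) = w + v*w (J(v, w) = v*w + w = w + v*w)
√(9026 - 785)/J(240, -187) = √(9026 - 785)/((-187*(1 + 240))) = √8241/((-187*241)) = √8241/(-45067) = √8241*(-1/45067) = -√8241/45067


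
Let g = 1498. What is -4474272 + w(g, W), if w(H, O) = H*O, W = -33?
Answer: -4523706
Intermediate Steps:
-4474272 + w(g, W) = -4474272 + 1498*(-33) = -4474272 - 49434 = -4523706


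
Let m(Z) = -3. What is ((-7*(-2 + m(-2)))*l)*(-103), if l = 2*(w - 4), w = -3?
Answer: 50470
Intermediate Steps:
l = -14 (l = 2*(-3 - 4) = 2*(-7) = -14)
((-7*(-2 + m(-2)))*l)*(-103) = (-7*(-2 - 3)*(-14))*(-103) = (-7*(-5)*(-14))*(-103) = (35*(-14))*(-103) = -490*(-103) = 50470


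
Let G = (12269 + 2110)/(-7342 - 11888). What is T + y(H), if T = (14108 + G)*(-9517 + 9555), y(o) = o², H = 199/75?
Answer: 1932912918866/3605625 ≈ 5.3608e+5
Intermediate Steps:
G = -4793/6410 (G = 14379/(-19230) = 14379*(-1/19230) = -4793/6410 ≈ -0.74774)
H = 199/75 (H = 199*(1/75) = 199/75 ≈ 2.6533)
T = 1718122253/3205 (T = (14108 - 4793/6410)*(-9517 + 9555) = (90427487/6410)*38 = 1718122253/3205 ≈ 5.3608e+5)
T + y(H) = 1718122253/3205 + (199/75)² = 1718122253/3205 + 39601/5625 = 1932912918866/3605625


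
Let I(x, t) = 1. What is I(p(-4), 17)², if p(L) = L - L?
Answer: 1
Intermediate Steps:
p(L) = 0
I(p(-4), 17)² = 1² = 1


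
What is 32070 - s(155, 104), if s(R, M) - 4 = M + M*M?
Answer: 21146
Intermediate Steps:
s(R, M) = 4 + M + M**2 (s(R, M) = 4 + (M + M*M) = 4 + (M + M**2) = 4 + M + M**2)
32070 - s(155, 104) = 32070 - (4 + 104 + 104**2) = 32070 - (4 + 104 + 10816) = 32070 - 1*10924 = 32070 - 10924 = 21146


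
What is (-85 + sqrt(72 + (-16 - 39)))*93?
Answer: -7905 + 93*sqrt(17) ≈ -7521.6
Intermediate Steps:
(-85 + sqrt(72 + (-16 - 39)))*93 = (-85 + sqrt(72 - 55))*93 = (-85 + sqrt(17))*93 = -7905 + 93*sqrt(17)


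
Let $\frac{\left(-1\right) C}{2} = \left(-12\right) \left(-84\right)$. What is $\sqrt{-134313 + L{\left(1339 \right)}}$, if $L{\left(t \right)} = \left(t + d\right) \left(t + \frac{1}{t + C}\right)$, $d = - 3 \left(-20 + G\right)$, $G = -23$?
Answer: $\frac{\sqrt{839354778695}}{677} \approx 1353.3$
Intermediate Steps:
$C = -2016$ ($C = - 2 \left(\left(-12\right) \left(-84\right)\right) = \left(-2\right) 1008 = -2016$)
$d = 129$ ($d = - 3 \left(-20 - 23\right) = \left(-3\right) \left(-43\right) = 129$)
$L{\left(t \right)} = \left(129 + t\right) \left(t + \frac{1}{-2016 + t}\right)$ ($L{\left(t \right)} = \left(t + 129\right) \left(t + \frac{1}{t - 2016}\right) = \left(129 + t\right) \left(t + \frac{1}{-2016 + t}\right)$)
$\sqrt{-134313 + L{\left(1339 \right)}} = \sqrt{-134313 + \frac{129 + 1339^{3} - 348224357 - 1887 \cdot 1339^{2}}{-2016 + 1339}} = \sqrt{-134313 + \frac{129 + 2400721219 - 348224357 - 3383241927}{-677}} = \sqrt{-134313 - \frac{129 + 2400721219 - 348224357 - 3383241927}{677}} = \sqrt{-134313 - - \frac{1330744936}{677}} = \sqrt{-134313 + \frac{1330744936}{677}} = \sqrt{\frac{1239815035}{677}} = \frac{\sqrt{839354778695}}{677}$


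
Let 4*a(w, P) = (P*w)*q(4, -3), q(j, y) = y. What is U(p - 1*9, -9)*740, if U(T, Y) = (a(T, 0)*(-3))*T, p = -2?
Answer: 0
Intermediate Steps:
a(w, P) = -3*P*w/4 (a(w, P) = ((P*w)*(-3))/4 = (-3*P*w)/4 = -3*P*w/4)
U(T, Y) = 0 (U(T, Y) = (-3/4*0*T*(-3))*T = (0*(-3))*T = 0*T = 0)
U(p - 1*9, -9)*740 = 0*740 = 0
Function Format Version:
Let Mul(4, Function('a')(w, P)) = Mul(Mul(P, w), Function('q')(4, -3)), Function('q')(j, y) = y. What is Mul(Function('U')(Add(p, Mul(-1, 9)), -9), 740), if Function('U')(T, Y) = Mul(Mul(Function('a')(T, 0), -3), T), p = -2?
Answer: 0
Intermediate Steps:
Function('a')(w, P) = Mul(Rational(-3, 4), P, w) (Function('a')(w, P) = Mul(Rational(1, 4), Mul(Mul(P, w), -3)) = Mul(Rational(1, 4), Mul(-3, P, w)) = Mul(Rational(-3, 4), P, w))
Function('U')(T, Y) = 0 (Function('U')(T, Y) = Mul(Mul(Mul(Rational(-3, 4), 0, T), -3), T) = Mul(Mul(0, -3), T) = Mul(0, T) = 0)
Mul(Function('U')(Add(p, Mul(-1, 9)), -9), 740) = Mul(0, 740) = 0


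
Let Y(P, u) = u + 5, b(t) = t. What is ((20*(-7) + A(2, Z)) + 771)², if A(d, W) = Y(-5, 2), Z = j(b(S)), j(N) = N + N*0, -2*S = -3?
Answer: 407044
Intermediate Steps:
S = 3/2 (S = -½*(-3) = 3/2 ≈ 1.5000)
Y(P, u) = 5 + u
j(N) = N (j(N) = N + 0 = N)
Z = 3/2 ≈ 1.5000
A(d, W) = 7 (A(d, W) = 5 + 2 = 7)
((20*(-7) + A(2, Z)) + 771)² = ((20*(-7) + 7) + 771)² = ((-140 + 7) + 771)² = (-133 + 771)² = 638² = 407044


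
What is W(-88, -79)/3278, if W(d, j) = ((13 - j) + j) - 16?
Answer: -3/3278 ≈ -0.00091519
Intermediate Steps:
W(d, j) = -3 (W(d, j) = 13 - 16 = -3)
W(-88, -79)/3278 = -3/3278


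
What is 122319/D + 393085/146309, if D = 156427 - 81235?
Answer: 15817739297/3667088776 ≈ 4.3134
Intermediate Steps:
D = 75192
122319/D + 393085/146309 = 122319/75192 + 393085/146309 = 122319*(1/75192) + 393085*(1/146309) = 40773/25064 + 393085/146309 = 15817739297/3667088776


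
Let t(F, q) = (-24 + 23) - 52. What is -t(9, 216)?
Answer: 53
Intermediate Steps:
t(F, q) = -53 (t(F, q) = -1 - 52 = -53)
-t(9, 216) = -1*(-53) = 53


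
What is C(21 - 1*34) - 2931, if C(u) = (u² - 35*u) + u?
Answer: -2320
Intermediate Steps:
C(u) = u² - 34*u
C(21 - 1*34) - 2931 = (21 - 1*34)*(-34 + (21 - 1*34)) - 2931 = (21 - 34)*(-34 + (21 - 34)) - 2931 = -13*(-34 - 13) - 2931 = -13*(-47) - 2931 = 611 - 2931 = -2320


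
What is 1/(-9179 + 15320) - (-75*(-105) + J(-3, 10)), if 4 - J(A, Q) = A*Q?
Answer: -48569168/6141 ≈ -7909.0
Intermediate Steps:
J(A, Q) = 4 - A*Q
1/(-9179 + 15320) - (-75*(-105) + J(-3, 10)) = 1/(-9179 + 15320) - (-75*(-105) + (4 - 1*(-3)*10)) = 1/6141 - (7875 + (4 + 30)) = 1/6141 - (7875 + 34) = 1/6141 - 1*7909 = 1/6141 - 7909 = -48569168/6141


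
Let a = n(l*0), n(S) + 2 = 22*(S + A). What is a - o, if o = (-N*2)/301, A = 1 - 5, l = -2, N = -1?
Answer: -27092/301 ≈ -90.007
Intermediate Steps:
A = -4
n(S) = -90 + 22*S (n(S) = -2 + 22*(S - 4) = -2 + 22*(-4 + S) = -2 + (-88 + 22*S) = -90 + 22*S)
o = 2/301 (o = (-1*(-1)*2)/301 = (1*2)*(1/301) = 2*(1/301) = 2/301 ≈ 0.0066445)
a = -90 (a = -90 + 22*(-2*0) = -90 + 22*0 = -90 + 0 = -90)
a - o = -90 - 1*2/301 = -90 - 2/301 = -27092/301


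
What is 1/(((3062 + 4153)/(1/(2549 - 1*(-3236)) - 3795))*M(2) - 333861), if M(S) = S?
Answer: -10977037/3664846288632 ≈ -2.9952e-6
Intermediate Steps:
1/(((3062 + 4153)/(1/(2549 - 1*(-3236)) - 3795))*M(2) - 333861) = 1/(((3062 + 4153)/(1/(2549 - 1*(-3236)) - 3795))*2 - 333861) = 1/((7215/(1/(2549 + 3236) - 3795))*2 - 333861) = 1/((7215/(1/5785 - 3795))*2 - 333861) = 1/((7215/(-21954074/5785))*2 - 333861) = 1/((7215*(-5785/21954074))*2 - 333861) = 1/(-41738775/21954074*2 - 333861) = 1/(-41738775/10977037 - 333861) = 1/(-3664846288632/10977037) = -10977037/3664846288632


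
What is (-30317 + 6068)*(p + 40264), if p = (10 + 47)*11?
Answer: -991565859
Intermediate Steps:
p = 627 (p = 57*11 = 627)
(-30317 + 6068)*(p + 40264) = (-30317 + 6068)*(627 + 40264) = -24249*40891 = -991565859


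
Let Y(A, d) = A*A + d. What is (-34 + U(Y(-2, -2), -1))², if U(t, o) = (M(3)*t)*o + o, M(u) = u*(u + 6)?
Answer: 7921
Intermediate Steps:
Y(A, d) = d + A² (Y(A, d) = A² + d = d + A²)
M(u) = u*(6 + u)
U(t, o) = o + 27*o*t (U(t, o) = ((3*(6 + 3))*t)*o + o = ((3*9)*t)*o + o = (27*t)*o + o = 27*o*t + o = o + 27*o*t)
(-34 + U(Y(-2, -2), -1))² = (-34 - (1 + 27*(-2 + (-2)²)))² = (-34 - (1 + 27*(-2 + 4)))² = (-34 - (1 + 27*2))² = (-34 - (1 + 54))² = (-34 - 1*55)² = (-34 - 55)² = (-89)² = 7921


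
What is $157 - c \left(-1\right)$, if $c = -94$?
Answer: $63$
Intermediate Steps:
$157 - c \left(-1\right) = 157 - \left(-94\right) \left(-1\right) = 157 - 94 = 63$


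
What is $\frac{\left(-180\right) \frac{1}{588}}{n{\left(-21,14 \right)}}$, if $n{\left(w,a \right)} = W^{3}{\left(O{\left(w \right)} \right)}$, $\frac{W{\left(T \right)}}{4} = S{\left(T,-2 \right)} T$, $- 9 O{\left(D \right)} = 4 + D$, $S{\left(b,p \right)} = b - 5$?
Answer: $\frac{7971615}{338218151936} \approx 2.3569 \cdot 10^{-5}$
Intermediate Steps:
$S{\left(b,p \right)} = -5 + b$
$O{\left(D \right)} = - \frac{4}{9} - \frac{D}{9}$ ($O{\left(D \right)} = - \frac{4 + D}{9} = - \frac{4}{9} - \frac{D}{9}$)
$W{\left(T \right)} = 4 T \left(-5 + T\right)$ ($W{\left(T \right)} = 4 \left(-5 + T\right) T = 4 T \left(-5 + T\right)$)
$n{\left(w,a \right)} = 64 \left(- \frac{49}{9} - \frac{w}{9}\right)^{3} \left(- \frac{4}{9} - \frac{w}{9}\right)^{3}$ ($n{\left(w,a \right)} = \left(4 \left(- \frac{4}{9} - \frac{w}{9}\right) \left(-5 - \left(\frac{4}{9} + \frac{w}{9}\right)\right)\right)^{3} = \left(4 \left(- \frac{4}{9} - \frac{w}{9}\right) \left(- \frac{49}{9} - \frac{w}{9}\right)\right)^{3} = \left(4 \left(- \frac{49}{9} - \frac{w}{9}\right) \left(- \frac{4}{9} - \frac{w}{9}\right)\right)^{3} = 64 \left(- \frac{49}{9} - \frac{w}{9}\right)^{3} \left(- \frac{4}{9} - \frac{w}{9}\right)^{3}$)
$\frac{\left(-180\right) \frac{1}{588}}{n{\left(-21,14 \right)}} = \frac{\left(-180\right) \frac{1}{588}}{\frac{64}{531441} \left(4 - 21\right)^{3} \left(49 - 21\right)^{3}} = \frac{\left(-180\right) \frac{1}{588}}{\frac{64}{531441} \left(-17\right)^{3} \cdot 28^{3}} = - \frac{15}{49 \cdot \frac{64}{531441} \left(-4913\right) 21952} = - \frac{15}{49 \left(- \frac{6902411264}{531441}\right)} = \left(- \frac{15}{49}\right) \left(- \frac{531441}{6902411264}\right) = \frac{7971615}{338218151936}$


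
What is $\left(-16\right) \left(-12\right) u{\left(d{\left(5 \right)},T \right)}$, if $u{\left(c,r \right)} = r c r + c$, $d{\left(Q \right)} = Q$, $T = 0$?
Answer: $960$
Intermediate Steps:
$u{\left(c,r \right)} = c + c r^{2}$ ($u{\left(c,r \right)} = c r r + c = c r^{2} + c = c + c r^{2}$)
$\left(-16\right) \left(-12\right) u{\left(d{\left(5 \right)},T \right)} = \left(-16\right) \left(-12\right) 5 \left(1 + 0^{2}\right) = 192 \cdot 5 \left(1 + 0\right) = 192 \cdot 5 \cdot 1 = 192 \cdot 5 = 960$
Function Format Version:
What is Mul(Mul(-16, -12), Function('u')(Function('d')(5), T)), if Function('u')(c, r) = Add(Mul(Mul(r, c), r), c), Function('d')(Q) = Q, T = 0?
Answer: 960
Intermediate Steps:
Function('u')(c, r) = Add(c, Mul(c, Pow(r, 2))) (Function('u')(c, r) = Add(Mul(Mul(c, r), r), c) = Add(Mul(c, Pow(r, 2)), c) = Add(c, Mul(c, Pow(r, 2))))
Mul(Mul(-16, -12), Function('u')(Function('d')(5), T)) = Mul(Mul(-16, -12), Mul(5, Add(1, Pow(0, 2)))) = Mul(192, Mul(5, Add(1, 0))) = Mul(192, Mul(5, 1)) = Mul(192, 5) = 960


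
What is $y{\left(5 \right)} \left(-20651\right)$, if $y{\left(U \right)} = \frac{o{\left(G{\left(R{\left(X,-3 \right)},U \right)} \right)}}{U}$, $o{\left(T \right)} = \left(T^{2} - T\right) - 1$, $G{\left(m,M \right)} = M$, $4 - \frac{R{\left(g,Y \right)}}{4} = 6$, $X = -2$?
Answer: $- \frac{392369}{5} \approx -78474.0$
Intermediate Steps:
$R{\left(g,Y \right)} = -8$ ($R{\left(g,Y \right)} = 16 - 24 = -8$)
$o{\left(T \right)} = -1 + T^{2} - T$
$y{\left(U \right)} = \frac{-1 + U^{2} - U}{U}$
$y{\left(5 \right)} \left(-20651\right) = \left(-1 + 5 - \frac{1}{5}\right) \left(-20651\right) = \frac{19}{5} \left(-20651\right) = - \frac{392369}{5}$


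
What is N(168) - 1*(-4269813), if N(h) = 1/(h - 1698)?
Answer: 6532813889/1530 ≈ 4.2698e+6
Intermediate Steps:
N(h) = 1/(-1698 + h)
N(168) - 1*(-4269813) = 1/(-1698 + 168) - 1*(-4269813) = 1/(-1530) + 4269813 = -1/1530 + 4269813 = 6532813889/1530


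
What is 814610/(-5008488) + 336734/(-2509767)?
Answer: -621834915677/2095022983716 ≈ -0.29682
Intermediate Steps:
814610/(-5008488) + 336734/(-2509767) = 814610*(-1/5008488) + 336734*(-1/2509767) = -407305/2504244 - 336734/2509767 = -621834915677/2095022983716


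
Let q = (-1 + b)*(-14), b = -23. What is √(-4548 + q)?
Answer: 18*I*√13 ≈ 64.9*I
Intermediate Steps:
q = 336 (q = (-1 - 23)*(-14) = -24*(-14) = 336)
√(-4548 + q) = √(-4548 + 336) = √(-4212) = 18*I*√13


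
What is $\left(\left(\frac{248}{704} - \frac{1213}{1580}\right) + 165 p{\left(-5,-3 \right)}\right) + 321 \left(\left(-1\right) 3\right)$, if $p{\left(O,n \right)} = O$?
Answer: $- \frac{62165321}{34760} \approx -1788.4$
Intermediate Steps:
$\left(\left(\frac{248}{704} - \frac{1213}{1580}\right) + 165 p{\left(-5,-3 \right)}\right) + 321 \left(\left(-1\right) 3\right) = \left(\left(\frac{248}{704} - \frac{1213}{1580}\right) + 165 \left(-5\right)\right) + 321 \left(\left(-1\right) 3\right) = \left(\left(248 \cdot \frac{1}{704} - \frac{1213}{1580}\right) - 825\right) + 321 \left(-3\right) = \left(\left(\frac{31}{88} - \frac{1213}{1580}\right) - 825\right) - 963 = \left(- \frac{14441}{34760} - 825\right) - 963 = - \frac{28691441}{34760} - 963 = - \frac{62165321}{34760}$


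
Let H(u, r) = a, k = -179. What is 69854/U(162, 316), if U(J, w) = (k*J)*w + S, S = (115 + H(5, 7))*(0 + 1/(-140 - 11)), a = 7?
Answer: -5273977/691834345 ≈ -0.0076232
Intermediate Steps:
H(u, r) = 7
S = -122/151 (S = (115 + 7)*(0 + 1/(-140 - 11)) = 122*(0 + 1/(-151)) = 122*(0 - 1/151) = 122*(-1/151) = -122/151 ≈ -0.80795)
U(J, w) = -122/151 - 179*J*w (U(J, w) = (-179*J)*w - 122/151 = -179*J*w - 122/151 = -122/151 - 179*J*w)
69854/U(162, 316) = 69854/(-122/151 - 179*162*316) = 69854/(-122/151 - 9163368) = 69854/(-1383668690/151) = 69854*(-151/1383668690) = -5273977/691834345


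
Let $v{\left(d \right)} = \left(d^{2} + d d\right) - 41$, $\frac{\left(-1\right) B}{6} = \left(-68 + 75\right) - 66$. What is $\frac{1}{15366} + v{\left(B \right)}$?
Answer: $\frac{3850581307}{15366} \approx 2.5059 \cdot 10^{5}$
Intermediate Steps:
$B = 354$ ($B = - 6 \left(\left(-68 + 75\right) - 66\right) = - 6 \left(7 - 66\right) = \left(-6\right) \left(-59\right) = 354$)
$v{\left(d \right)} = -41 + 2 d^{2}$ ($v{\left(d \right)} = \left(d^{2} + d^{2}\right) - 41 = 2 d^{2} - 41 = -41 + 2 d^{2}$)
$\frac{1}{15366} + v{\left(B \right)} = \frac{1}{15366} - \left(41 - 2 \cdot 354^{2}\right) = \frac{1}{15366} + \left(-41 + 2 \cdot 125316\right) = \frac{1}{15366} + \left(-41 + 250632\right) = \frac{1}{15366} + 250591 = \frac{3850581307}{15366}$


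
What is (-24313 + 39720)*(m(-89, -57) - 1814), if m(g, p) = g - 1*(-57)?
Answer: -28441322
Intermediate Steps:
m(g, p) = 57 + g (m(g, p) = g + 57 = 57 + g)
(-24313 + 39720)*(m(-89, -57) - 1814) = (-24313 + 39720)*((57 - 89) - 1814) = 15407*(-32 - 1814) = 15407*(-1846) = -28441322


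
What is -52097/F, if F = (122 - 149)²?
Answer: -52097/729 ≈ -71.464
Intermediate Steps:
F = 729 (F = (-27)² = 729)
-52097/F = -52097/729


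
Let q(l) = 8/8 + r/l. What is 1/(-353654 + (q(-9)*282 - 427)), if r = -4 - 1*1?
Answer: -3/1060927 ≈ -2.8277e-6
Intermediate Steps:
r = -5 (r = -4 - 1 = -5)
q(l) = 1 - 5/l (q(l) = 8/8 - 5/l = 8*(⅛) - 5/l = 1 - 5/l)
1/(-353654 + (q(-9)*282 - 427)) = 1/(-353654 + (((-5 - 9)/(-9))*282 - 427)) = 1/(-353654 + (-⅑*(-14)*282 - 427)) = 1/(-353654 + ((14/9)*282 - 427)) = 1/(-353654 + (1316/3 - 427)) = 1/(-353654 + 35/3) = 1/(-1060927/3) = -3/1060927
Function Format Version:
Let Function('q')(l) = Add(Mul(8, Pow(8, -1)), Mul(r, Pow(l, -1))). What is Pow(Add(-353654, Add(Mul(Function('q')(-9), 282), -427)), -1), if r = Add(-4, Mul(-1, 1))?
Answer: Rational(-3, 1060927) ≈ -2.8277e-6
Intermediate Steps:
r = -5 (r = Add(-4, -1) = -5)
Function('q')(l) = Add(1, Mul(-5, Pow(l, -1))) (Function('q')(l) = Add(Mul(8, Pow(8, -1)), Mul(-5, Pow(l, -1))) = Add(Mul(8, Rational(1, 8)), Mul(-5, Pow(l, -1))) = Add(1, Mul(-5, Pow(l, -1))))
Pow(Add(-353654, Add(Mul(Function('q')(-9), 282), -427)), -1) = Pow(Add(-353654, Add(Mul(Mul(Pow(-9, -1), Add(-5, -9)), 282), -427)), -1) = Pow(Add(-353654, Add(Mul(Mul(Rational(-1, 9), -14), 282), -427)), -1) = Pow(Add(-353654, Add(Mul(Rational(14, 9), 282), -427)), -1) = Pow(Add(-353654, Add(Rational(1316, 3), -427)), -1) = Pow(Add(-353654, Rational(35, 3)), -1) = Pow(Rational(-1060927, 3), -1) = Rational(-3, 1060927)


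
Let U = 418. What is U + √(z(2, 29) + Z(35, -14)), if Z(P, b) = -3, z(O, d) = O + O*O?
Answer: 418 + √3 ≈ 419.73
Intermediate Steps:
z(O, d) = O + O²
U + √(z(2, 29) + Z(35, -14)) = 418 + √(2*(1 + 2) - 3) = 418 + √(2*3 - 3) = 418 + √(6 - 3) = 418 + √3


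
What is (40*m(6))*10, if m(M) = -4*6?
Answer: -9600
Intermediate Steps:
m(M) = -24
(40*m(6))*10 = (40*(-24))*10 = -960*10 = -9600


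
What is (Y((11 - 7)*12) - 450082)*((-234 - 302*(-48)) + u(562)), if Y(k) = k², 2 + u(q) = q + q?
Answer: -6888616752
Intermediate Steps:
u(q) = -2 + 2*q (u(q) = -2 + (q + q) = -2 + 2*q)
(Y((11 - 7)*12) - 450082)*((-234 - 302*(-48)) + u(562)) = (((11 - 7)*12)² - 450082)*((-234 - 302*(-48)) + (-2 + 2*562)) = ((4*12)² - 450082)*((-234 + 14496) + (-2 + 1124)) = (48² - 450082)*(14262 + 1122) = (2304 - 450082)*15384 = -447778*15384 = -6888616752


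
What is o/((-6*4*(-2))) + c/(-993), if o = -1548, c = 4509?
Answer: -48711/1324 ≈ -36.791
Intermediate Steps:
o/((-6*4*(-2))) + c/(-993) = -1548/(-6*4*(-2)) + 4509/(-993) = -1548/((-24*(-2))) + 4509*(-1/993) = -1548/48 - 1503/331 = -1548*1/48 - 1503/331 = -129/4 - 1503/331 = -48711/1324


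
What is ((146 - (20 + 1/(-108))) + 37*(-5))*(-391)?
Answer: 2491061/108 ≈ 23065.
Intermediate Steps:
((146 - (20 + 1/(-108))) + 37*(-5))*(-391) = ((146 - (20 - 1/108)) - 185)*(-391) = ((146 - 1*2159/108) - 185)*(-391) = ((146 - 2159/108) - 185)*(-391) = (13609/108 - 185)*(-391) = -6371/108*(-391) = 2491061/108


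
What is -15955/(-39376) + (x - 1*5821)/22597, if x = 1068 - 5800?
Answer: -54999793/889779472 ≈ -0.061813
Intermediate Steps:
x = -4732
-15955/(-39376) + (x - 1*5821)/22597 = -15955/(-39376) + (-4732 - 1*5821)/22597 = -15955*(-1/39376) + (-4732 - 5821)*(1/22597) = 15955/39376 - 10553*1/22597 = 15955/39376 - 10553/22597 = -54999793/889779472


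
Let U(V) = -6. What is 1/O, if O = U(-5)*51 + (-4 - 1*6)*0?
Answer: -1/306 ≈ -0.0032680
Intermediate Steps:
O = -306 (O = -6*51 + (-4 - 1*6)*0 = -306 + (-4 - 6)*0 = -306 - 10*0 = -306 + 0 = -306)
1/O = 1/(-306) = -1/306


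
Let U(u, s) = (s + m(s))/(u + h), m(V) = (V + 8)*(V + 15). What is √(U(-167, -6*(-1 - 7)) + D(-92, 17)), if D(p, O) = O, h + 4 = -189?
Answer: √1590/15 ≈ 2.6583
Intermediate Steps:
m(V) = (8 + V)*(15 + V)
h = -193 (h = -4 - 189 = -193)
U(u, s) = (120 + s² + 24*s)/(-193 + u) (U(u, s) = (s + (120 + s² + 23*s))/(u - 193) = (120 + s² + 24*s)/(-193 + u))
√(U(-167, -6*(-1 - 7)) + D(-92, 17)) = √((120 + (-6*(-1 - 7))² + 24*(-6*(-1 - 7)))/(-193 - 167) + 17) = √((120 + (-6*(-8))² + 24*(-6*(-8)))/(-360) + 17) = √(-(120 + 48² + 24*48)/360 + 17) = √(-(120 + 2304 + 1152)/360 + 17) = √(-1/360*3576 + 17) = √(-149/15 + 17) = √(106/15) = √1590/15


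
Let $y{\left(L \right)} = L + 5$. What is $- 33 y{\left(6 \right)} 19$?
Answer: $-6897$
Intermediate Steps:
$y{\left(L \right)} = 5 + L$
$- 33 y{\left(6 \right)} 19 = - 33 \left(5 + 6\right) 19 = \left(-33\right) 11 \cdot 19 = \left(-363\right) 19 = -6897$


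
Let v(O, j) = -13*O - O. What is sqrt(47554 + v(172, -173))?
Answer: sqrt(45146) ≈ 212.48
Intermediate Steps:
v(O, j) = -14*O
sqrt(47554 + v(172, -173)) = sqrt(47554 - 14*172) = sqrt(47554 - 2408) = sqrt(45146)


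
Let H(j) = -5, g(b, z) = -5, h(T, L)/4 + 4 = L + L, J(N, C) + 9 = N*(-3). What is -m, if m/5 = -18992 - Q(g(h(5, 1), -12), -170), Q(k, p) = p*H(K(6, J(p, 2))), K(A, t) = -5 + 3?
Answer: 99210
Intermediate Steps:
J(N, C) = -9 - 3*N (J(N, C) = -9 + N*(-3) = -9 - 3*N)
h(T, L) = -16 + 8*L (h(T, L) = -16 + 4*(L + L) = -16 + 4*(2*L) = -16 + 8*L)
K(A, t) = -2
Q(k, p) = -5*p (Q(k, p) = p*(-5) = -5*p)
m = -99210 (m = 5*(-18992 - (-5)*(-170)) = 5*(-18992 - 1*850) = 5*(-18992 - 850) = 5*(-19842) = -99210)
-m = -1*(-99210) = 99210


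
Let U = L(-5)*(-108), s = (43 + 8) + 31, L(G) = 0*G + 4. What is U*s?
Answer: -35424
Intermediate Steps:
L(G) = 4 (L(G) = 0 + 4 = 4)
s = 82 (s = 51 + 31 = 82)
U = -432 (U = 4*(-108) = -432)
U*s = -432*82 = -35424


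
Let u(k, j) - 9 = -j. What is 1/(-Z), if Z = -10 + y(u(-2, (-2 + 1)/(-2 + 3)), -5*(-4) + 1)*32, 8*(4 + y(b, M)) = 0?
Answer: 1/138 ≈ 0.0072464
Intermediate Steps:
u(k, j) = 9 - j
y(b, M) = -4 (y(b, M) = -4 + (⅛)*0 = -4 + 0 = -4)
Z = -138 (Z = -10 - 4*32 = -10 - 128 = -138)
1/(-Z) = 1/(-1*(-138)) = 1/138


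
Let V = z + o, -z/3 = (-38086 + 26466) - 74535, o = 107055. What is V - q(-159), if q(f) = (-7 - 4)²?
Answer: 365399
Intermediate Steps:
q(f) = 121 (q(f) = (-11)² = 121)
z = 258465 (z = -3*((-38086 + 26466) - 74535) = -3*(-11620 - 74535) = -3*(-86155) = 258465)
V = 365520 (V = 258465 + 107055 = 365520)
V - q(-159) = 365520 - 1*121 = 365520 - 121 = 365399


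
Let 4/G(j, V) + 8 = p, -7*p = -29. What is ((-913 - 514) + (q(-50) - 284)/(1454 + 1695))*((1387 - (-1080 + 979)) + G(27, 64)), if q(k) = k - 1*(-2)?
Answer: -60141101780/28341 ≈ -2.1221e+6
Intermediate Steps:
p = 29/7 (p = -1/7*(-29) = 29/7 ≈ 4.1429)
q(k) = 2 + k (q(k) = k + 2 = 2 + k)
G(j, V) = -28/27 (G(j, V) = 4/(-8 + 29/7) = 4/(-27/7) = 4*(-7/27) = -28/27)
((-913 - 514) + (q(-50) - 284)/(1454 + 1695))*((1387 - (-1080 + 979)) + G(27, 64)) = ((-913 - 514) + ((2 - 50) - 284)/(1454 + 1695))*((1387 - (-1080 + 979)) - 28/27) = (-1427 + (-48 - 284)/3149)*((1387 - 1*(-101)) - 28/27) = (-1427 - 332*1/3149)*((1387 + 101) - 28/27) = (-1427 - 332/3149)*(1488 - 28/27) = -4493955/3149*40148/27 = -60141101780/28341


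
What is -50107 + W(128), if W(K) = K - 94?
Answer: -50073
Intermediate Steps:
W(K) = -94 + K
-50107 + W(128) = -50107 + (-94 + 128) = -50107 + 34 = -50073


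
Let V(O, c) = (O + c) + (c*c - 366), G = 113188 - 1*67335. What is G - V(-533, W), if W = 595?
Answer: -307868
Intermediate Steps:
G = 45853 (G = 113188 - 67335 = 45853)
V(O, c) = -366 + O + c + c² (V(O, c) = (O + c) + (c² - 366) = (O + c) + (-366 + c²) = -366 + O + c + c²)
G - V(-533, W) = 45853 - (-366 - 533 + 595 + 595²) = 45853 - (-366 - 533 + 595 + 354025) = 45853 - 1*353721 = 45853 - 353721 = -307868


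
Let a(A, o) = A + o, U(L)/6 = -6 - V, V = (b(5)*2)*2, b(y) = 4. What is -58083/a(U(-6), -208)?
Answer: 58083/340 ≈ 170.83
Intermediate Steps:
V = 16 (V = (4*2)*2 = 8*2 = 16)
U(L) = -132 (U(L) = 6*(-6 - 1*16) = 6*(-6 - 16) = 6*(-22) = -132)
-58083/a(U(-6), -208) = -58083/(-132 - 208) = -58083/(-340) = -58083*(-1/340) = 58083/340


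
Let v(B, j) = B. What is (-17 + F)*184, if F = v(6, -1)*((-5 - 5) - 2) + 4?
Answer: -15640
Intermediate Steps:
F = -68 (F = 6*((-5 - 5) - 2) + 4 = 6*(-10 - 2) + 4 = 6*(-12) + 4 = -72 + 4 = -68)
(-17 + F)*184 = (-17 - 68)*184 = -85*184 = -15640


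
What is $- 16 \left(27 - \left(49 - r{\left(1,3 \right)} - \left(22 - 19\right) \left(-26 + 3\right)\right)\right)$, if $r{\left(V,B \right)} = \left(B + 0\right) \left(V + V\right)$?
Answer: $1360$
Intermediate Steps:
$r{\left(V,B \right)} = 2 B V$ ($r{\left(V,B \right)} = B 2 V = 2 B V$)
$- 16 \left(27 - \left(49 - r{\left(1,3 \right)} - \left(22 - 19\right) \left(-26 + 3\right)\right)\right) = - 16 \left(27 + \left(\left(\left(22 - 19\right) \left(-26 + 3\right) + 2 \cdot 3 \cdot 1\right) - 49\right)\right) = - 16 \left(27 + \left(\left(3 \left(-23\right) + 6\right) - 49\right)\right) = - 16 \left(27 + \left(\left(-69 + 6\right) - 49\right)\right) = - 16 \left(27 - 112\right) = \left(-16\right) \left(-85\right) = 1360$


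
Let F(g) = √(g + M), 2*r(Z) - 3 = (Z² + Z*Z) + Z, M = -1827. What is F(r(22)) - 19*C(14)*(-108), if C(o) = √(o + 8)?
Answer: 2052*√22 + I*√5322/2 ≈ 9624.7 + 36.476*I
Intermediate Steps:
r(Z) = 3/2 + Z² + Z/2 (r(Z) = 3/2 + ((Z² + Z*Z) + Z)/2 = 3/2 + ((Z² + Z²) + Z)/2 = 3/2 + (2*Z² + Z)/2 = 3/2 + (Z + 2*Z²)/2 = 3/2 + (Z² + Z/2) = 3/2 + Z² + Z/2)
F(g) = √(-1827 + g) (F(g) = √(g - 1827) = √(-1827 + g))
C(o) = √(8 + o)
F(r(22)) - 19*C(14)*(-108) = √(-1827 + (3/2 + 22² + (½)*22)) - 19*√(8 + 14)*(-108) = √(-1827 + (3/2 + 484 + 11)) - 19*√22*(-108) = √(-1827 + 993/2) - (-2052)*√22 = √(-2661/2) + 2052*√22 = I*√5322/2 + 2052*√22 = 2052*√22 + I*√5322/2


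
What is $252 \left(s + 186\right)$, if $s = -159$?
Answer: $6804$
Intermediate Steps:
$252 \left(s + 186\right) = 252 \left(-159 + 186\right) = 252 \cdot 27 = 6804$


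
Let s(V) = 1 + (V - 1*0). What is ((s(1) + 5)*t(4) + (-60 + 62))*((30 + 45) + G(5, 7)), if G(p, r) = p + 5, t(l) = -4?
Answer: -2210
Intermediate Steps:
s(V) = 1 + V (s(V) = 1 + (V + 0) = 1 + V)
G(p, r) = 5 + p
((s(1) + 5)*t(4) + (-60 + 62))*((30 + 45) + G(5, 7)) = (((1 + 1) + 5)*(-4) + (-60 + 62))*((30 + 45) + (5 + 5)) = ((2 + 5)*(-4) + 2)*(75 + 10) = (7*(-4) + 2)*85 = (-28 + 2)*85 = -26*85 = -2210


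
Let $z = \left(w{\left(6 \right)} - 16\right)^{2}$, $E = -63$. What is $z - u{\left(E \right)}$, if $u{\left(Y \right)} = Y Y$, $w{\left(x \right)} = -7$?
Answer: $-3440$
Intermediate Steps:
$u{\left(Y \right)} = Y^{2}$
$z = 529$ ($z = \left(-7 - 16\right)^{2} = \left(-23\right)^{2} = 529$)
$z - u{\left(E \right)} = 529 - \left(-63\right)^{2} = 529 - 3969 = -3440$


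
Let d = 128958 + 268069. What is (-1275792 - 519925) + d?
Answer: -1398690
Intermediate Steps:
d = 397027
(-1275792 - 519925) + d = (-1275792 - 519925) + 397027 = -1795717 + 397027 = -1398690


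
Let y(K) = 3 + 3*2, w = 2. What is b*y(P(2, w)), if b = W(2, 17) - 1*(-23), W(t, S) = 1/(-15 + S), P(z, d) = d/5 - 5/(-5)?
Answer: 423/2 ≈ 211.50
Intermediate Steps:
P(z, d) = 1 + d/5 (P(z, d) = d*(1/5) - 5*(-1/5) = d/5 + 1 = 1 + d/5)
b = 47/2 (b = 1/(-15 + 17) - 1*(-23) = 1/2 + 23 = 47/2 ≈ 23.500)
y(K) = 9 (y(K) = 3 + 6 = 9)
b*y(P(2, w)) = (47/2)*9 = 423/2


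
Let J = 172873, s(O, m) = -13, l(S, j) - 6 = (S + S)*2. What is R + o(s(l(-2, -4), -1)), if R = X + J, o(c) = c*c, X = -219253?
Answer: -46211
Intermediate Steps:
l(S, j) = 6 + 4*S (l(S, j) = 6 + (S + S)*2 = 6 + (2*S)*2 = 6 + 4*S)
o(c) = c**2
R = -46380 (R = -219253 + 172873 = -46380)
R + o(s(l(-2, -4), -1)) = -46380 + (-13)**2 = -46380 + 169 = -46211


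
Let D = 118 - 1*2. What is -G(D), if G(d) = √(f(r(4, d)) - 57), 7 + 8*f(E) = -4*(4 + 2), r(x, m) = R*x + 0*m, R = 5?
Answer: -I*√974/4 ≈ -7.8022*I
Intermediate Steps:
r(x, m) = 5*x (r(x, m) = 5*x + 0*m = 5*x + 0 = 5*x)
D = 116 (D = 118 - 2 = 116)
f(E) = -31/8 (f(E) = -7/8 + (-4*(4 + 2))/8 = -7/8 + (-4*6)/8 = -7/8 + (⅛)*(-24) = -7/8 - 3 = -31/8)
G(d) = I*√974/4 (G(d) = √(-31/8 - 57) = √(-487/8) = I*√974/4)
-G(D) = -I*√974/4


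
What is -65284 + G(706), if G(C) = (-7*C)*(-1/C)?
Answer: -65277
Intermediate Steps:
G(C) = 7
-65284 + G(706) = -65284 + 7 = -65277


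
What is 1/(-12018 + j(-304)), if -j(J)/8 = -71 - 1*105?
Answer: -1/10610 ≈ -9.4251e-5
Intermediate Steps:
j(J) = 1408 (j(J) = -8*(-71 - 1*105) = -8*(-71 - 105) = -8*(-176) = 1408)
1/(-12018 + j(-304)) = 1/(-12018 + 1408) = 1/(-10610) = -1/10610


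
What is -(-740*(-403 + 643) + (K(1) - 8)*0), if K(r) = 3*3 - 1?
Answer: 177600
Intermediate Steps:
K(r) = 8 (K(r) = 9 - 1 = 8)
-(-740*(-403 + 643) + (K(1) - 8)*0) = -(-740*(-403 + 643) + (8 - 8)*0) = -(-740*240 + 0*0) = -(-177600 + 0) = -1*(-177600) = 177600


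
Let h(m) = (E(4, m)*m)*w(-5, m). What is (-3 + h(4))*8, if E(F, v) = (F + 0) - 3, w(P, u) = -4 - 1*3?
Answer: -248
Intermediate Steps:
w(P, u) = -7 (w(P, u) = -4 - 3 = -7)
E(F, v) = -3 + F (E(F, v) = F - 3 = -3 + F)
h(m) = -7*m (h(m) = ((-3 + 4)*m)*(-7) = (1*m)*(-7) = m*(-7) = -7*m)
(-3 + h(4))*8 = (-3 - 7*4)*8 = (-3 - 28)*8 = -31*8 = -248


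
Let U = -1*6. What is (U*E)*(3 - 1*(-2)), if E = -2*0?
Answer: 0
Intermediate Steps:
U = -6
E = 0
(U*E)*(3 - 1*(-2)) = (-6*0)*(3 - 1*(-2)) = 0*(3 + 2) = 0*5 = 0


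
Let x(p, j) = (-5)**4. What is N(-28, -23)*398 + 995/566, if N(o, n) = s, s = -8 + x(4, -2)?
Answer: 138991351/566 ≈ 2.4557e+5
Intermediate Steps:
x(p, j) = 625
s = 617 (s = -8 + 625 = 617)
N(o, n) = 617
N(-28, -23)*398 + 995/566 = 617*398 + 995/566 = 245566 + 995*(1/566) = 245566 + 995/566 = 138991351/566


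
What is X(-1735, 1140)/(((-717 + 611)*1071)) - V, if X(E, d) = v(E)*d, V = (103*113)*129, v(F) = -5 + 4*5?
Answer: -9469526267/6307 ≈ -1.5014e+6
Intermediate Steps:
v(F) = 15 (v(F) = -5 + 20 = 15)
V = 1501431 (V = 11639*129 = 1501431)
X(E, d) = 15*d
X(-1735, 1140)/(((-717 + 611)*1071)) - V = (15*1140)/(((-717 + 611)*1071)) - 1*1501431 = 17100/((-106*1071)) - 1501431 = 17100/(-113526) - 1501431 = 17100*(-1/113526) - 1501431 = -950/6307 - 1501431 = -9469526267/6307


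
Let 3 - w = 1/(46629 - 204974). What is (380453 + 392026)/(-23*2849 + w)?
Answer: -122318187255/10375397779 ≈ -11.789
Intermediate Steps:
w = 475036/158345 (w = 3 - 1/(46629 - 204974) = 3 - 1/(-158345) = 3 - 1*(-1/158345) = 3 + 1/158345 = 475036/158345 ≈ 3.0000)
(380453 + 392026)/(-23*2849 + w) = (380453 + 392026)/(-23*2849 + 475036/158345) = 772479/(-65527 + 475036/158345) = 772479/(-10375397779/158345) = 772479*(-158345/10375397779) = -122318187255/10375397779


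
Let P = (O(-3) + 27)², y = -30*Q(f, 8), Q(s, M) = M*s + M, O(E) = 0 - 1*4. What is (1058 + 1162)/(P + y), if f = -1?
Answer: 2220/529 ≈ 4.1966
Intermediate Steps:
O(E) = -4 (O(E) = 0 - 4 = -4)
Q(s, M) = M + M*s
y = 0 (y = -240*(1 - 1) = -240*0 = -30*0 = 0)
P = 529 (P = (-4 + 27)² = 23² = 529)
(1058 + 1162)/(P + y) = (1058 + 1162)/(529 + 0) = 2220/529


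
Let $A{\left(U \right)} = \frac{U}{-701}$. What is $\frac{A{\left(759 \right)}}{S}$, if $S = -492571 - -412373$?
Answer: $\frac{759}{56218798} \approx 1.3501 \cdot 10^{-5}$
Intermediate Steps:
$A{\left(U \right)} = - \frac{U}{701}$ ($A{\left(U \right)} = U \left(- \frac{1}{701}\right) = - \frac{U}{701}$)
$S = -80198$ ($S = -492571 + 412373 = -80198$)
$\frac{A{\left(759 \right)}}{S} = \frac{\left(- \frac{1}{701}\right) 759}{-80198} = \left(- \frac{759}{701}\right) \left(- \frac{1}{80198}\right) = \frac{759}{56218798}$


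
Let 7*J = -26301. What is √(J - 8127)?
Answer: I*√582330/7 ≈ 109.02*I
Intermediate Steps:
J = -26301/7 (J = (⅐)*(-26301) = -26301/7 ≈ -3757.3)
√(J - 8127) = √(-26301/7 - 8127) = √(-83190/7) = I*√582330/7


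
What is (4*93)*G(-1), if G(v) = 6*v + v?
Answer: -2604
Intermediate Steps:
G(v) = 7*v
(4*93)*G(-1) = (4*93)*(7*(-1)) = 372*(-7) = -2604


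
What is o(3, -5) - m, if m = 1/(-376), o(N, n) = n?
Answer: -1879/376 ≈ -4.9973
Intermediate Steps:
m = -1/376 ≈ -0.0026596
o(3, -5) - m = -5 - 1*(-1/376) = -5 + 1/376 = -1879/376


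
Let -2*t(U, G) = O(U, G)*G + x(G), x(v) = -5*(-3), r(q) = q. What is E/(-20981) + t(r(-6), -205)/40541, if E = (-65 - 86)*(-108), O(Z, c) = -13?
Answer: -689257168/850590721 ≈ -0.81033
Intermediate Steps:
x(v) = 15
t(U, G) = -15/2 + 13*G/2 (t(U, G) = -(-13*G + 15)/2 = -(15 - 13*G)/2 = -15/2 + 13*G/2)
E = 16308 (E = -151*(-108) = 16308)
E/(-20981) + t(r(-6), -205)/40541 = 16308/(-20981) + (-15/2 + (13/2)*(-205))/40541 = 16308*(-1/20981) + (-15/2 - 2665/2)*(1/40541) = -16308/20981 - 1340*1/40541 = -16308/20981 - 1340/40541 = -689257168/850590721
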